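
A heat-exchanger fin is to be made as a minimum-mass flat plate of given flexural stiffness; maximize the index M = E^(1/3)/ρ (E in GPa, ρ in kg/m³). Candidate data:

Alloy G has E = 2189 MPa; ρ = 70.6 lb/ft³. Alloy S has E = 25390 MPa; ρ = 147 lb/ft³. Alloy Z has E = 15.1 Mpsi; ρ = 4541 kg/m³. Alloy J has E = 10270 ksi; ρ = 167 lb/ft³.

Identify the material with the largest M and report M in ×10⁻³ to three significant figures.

alloy J, M = 1.55×10⁻³

Putting every candidate on a common basis:
  alloy G: E = 2.189 GPa, ρ = 1131 kg/m³
  alloy S: E = 25.39 GPa, ρ = 2355 kg/m³
  alloy Z: E = 104.1 GPa, ρ = 4541 kg/m³
  alloy J: E = 70.81 GPa, ρ = 2675 kg/m³
  alloy J: M = 1.55×10⁻³
  alloy S: M = 1.25×10⁻³
  alloy G: M = 1.15×10⁻³
  alloy Z: M = 1.04×10⁻³
Alloy J ranks first.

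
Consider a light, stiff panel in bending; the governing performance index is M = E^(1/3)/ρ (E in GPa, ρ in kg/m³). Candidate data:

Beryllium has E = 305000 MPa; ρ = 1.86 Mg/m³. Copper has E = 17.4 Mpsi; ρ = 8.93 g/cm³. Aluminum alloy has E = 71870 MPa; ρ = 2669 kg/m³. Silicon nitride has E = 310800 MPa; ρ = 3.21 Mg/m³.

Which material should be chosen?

Normalizing units and computing the index:
  beryllium: E = 305.0 GPa, ρ = 1860 kg/m³
  copper: E = 120.0 GPa, ρ = 8930 kg/m³
  aluminum alloy: E = 71.87 GPa, ρ = 2669 kg/m³
  silicon nitride: E = 310.8 GPa, ρ = 3210 kg/m³
  beryllium: M = 3.62×10⁻³
  silicon nitride: M = 2.11×10⁻³
  aluminum alloy: M = 1.56×10⁻³
  copper: M = 0.552×10⁻³
Beryllium ranks first.

beryllium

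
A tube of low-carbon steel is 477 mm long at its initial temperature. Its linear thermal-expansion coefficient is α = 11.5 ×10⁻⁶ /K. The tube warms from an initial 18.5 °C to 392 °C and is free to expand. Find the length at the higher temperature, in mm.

479.05 mm

ΔT = 392 − 18.5 = 373.5 K.
ΔL = α·L₀·ΔT = 11.5×10⁻⁶ × 477 mm × 373.5 K = 2.05 mm.
L = L₀ + ΔL = 477 + 2.05 = 479.05 mm.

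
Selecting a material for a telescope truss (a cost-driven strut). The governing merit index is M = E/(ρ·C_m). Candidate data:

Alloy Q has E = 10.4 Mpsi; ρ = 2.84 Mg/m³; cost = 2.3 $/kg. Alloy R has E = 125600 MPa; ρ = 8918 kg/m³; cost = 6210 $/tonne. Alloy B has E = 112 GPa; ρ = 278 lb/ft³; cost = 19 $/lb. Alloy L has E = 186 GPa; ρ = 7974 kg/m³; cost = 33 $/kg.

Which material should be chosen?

Putting every candidate on a common basis:
  alloy Q: E = 71.71 GPa, ρ = 2840 kg/m³, cost = 2.300 $/kg
  alloy R: E = 125.6 GPa, ρ = 8918 kg/m³, cost = 6.210 $/kg
  alloy B: E = 112.0 GPa, ρ = 4453 kg/m³, cost = 41.89 $/kg
  alloy L: E = 186.0 GPa, ρ = 7974 kg/m³, cost = 33.00 $/kg
  alloy Q: M = 11.0 MN·m per $
  alloy R: M = 2.27 MN·m per $
  alloy L: M = 0.707 MN·m per $
  alloy B: M = 0.600 MN·m per $
Alloy Q ranks first.

alloy Q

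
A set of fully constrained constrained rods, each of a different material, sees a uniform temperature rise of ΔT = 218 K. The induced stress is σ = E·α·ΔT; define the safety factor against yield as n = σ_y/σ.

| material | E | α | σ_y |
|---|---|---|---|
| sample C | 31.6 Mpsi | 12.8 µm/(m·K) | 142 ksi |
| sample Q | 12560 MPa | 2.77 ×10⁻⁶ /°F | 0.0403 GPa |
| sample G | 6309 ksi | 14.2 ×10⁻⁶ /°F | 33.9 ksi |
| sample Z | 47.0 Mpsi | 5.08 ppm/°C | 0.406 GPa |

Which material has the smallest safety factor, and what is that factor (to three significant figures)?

In consistent units (E in GPa, α in ×10⁻⁶/K, σ_y in MPa):
  sample C: E = 217.9, α = 12.8, σ_y = 979.1 → σ = 608 MPa, n = 1.61
  sample Q: E = 12.56, α = 4.99, σ_y = 40.30 → σ = 13.7 MPa, n = 2.95
  sample G: E = 43.50, α = 25.6, σ_y = 233.7 → σ = 242 MPa, n = 0.964
  sample Z: E = 324.1, α = 5.08, σ_y = 406.0 → σ = 359 MPa, n = 1.13
Sample G has the lowest safety factor, n = 0.964.

sample G, n = 0.964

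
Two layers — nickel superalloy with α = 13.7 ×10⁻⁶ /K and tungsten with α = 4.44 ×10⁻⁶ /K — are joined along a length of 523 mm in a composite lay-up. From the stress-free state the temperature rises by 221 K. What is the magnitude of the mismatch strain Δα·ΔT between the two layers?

2.05×10⁻³

Δα = |13.7 − 4.44|×10⁻⁶/K = 9.26×10⁻⁶/K.
Mismatch strain = Δα·ΔT = 9.26×10⁻⁶ × 221.0 = 2.05×10⁻³.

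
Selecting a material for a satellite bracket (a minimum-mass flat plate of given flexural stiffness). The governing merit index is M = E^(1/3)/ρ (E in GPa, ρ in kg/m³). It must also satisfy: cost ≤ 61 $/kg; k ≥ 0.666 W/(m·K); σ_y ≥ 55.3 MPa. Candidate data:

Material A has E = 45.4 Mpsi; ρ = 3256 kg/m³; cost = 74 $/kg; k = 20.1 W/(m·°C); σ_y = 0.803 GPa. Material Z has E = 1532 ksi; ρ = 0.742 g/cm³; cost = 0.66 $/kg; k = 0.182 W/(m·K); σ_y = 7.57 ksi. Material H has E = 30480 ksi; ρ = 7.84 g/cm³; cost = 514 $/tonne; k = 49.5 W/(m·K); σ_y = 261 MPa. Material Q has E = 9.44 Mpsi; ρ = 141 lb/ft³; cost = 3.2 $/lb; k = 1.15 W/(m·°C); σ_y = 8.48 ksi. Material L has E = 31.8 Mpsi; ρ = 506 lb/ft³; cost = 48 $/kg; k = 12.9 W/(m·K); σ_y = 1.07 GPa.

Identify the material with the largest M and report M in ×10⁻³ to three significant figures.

material Q, M = 1.78×10⁻³

Screen on constraints: cost ≤ 61 $/kg; k ≥ 0.666 W/(m·K); σ_y ≥ 55.3 MPa. Survivors: material H, material Q, material L.
After converting to SI:
  material H: E = 210.2 GPa, ρ = 7840 kg/m³
  material Q: E = 65.09 GPa, ρ = 2259 kg/m³
  material L: E = 219.3 GPa, ρ = 8105 kg/m³
  material Q: M = 1.78×10⁻³
  material H: M = 0.758×10⁻³
  material L: M = 0.744×10⁻³
Highest index: material Q.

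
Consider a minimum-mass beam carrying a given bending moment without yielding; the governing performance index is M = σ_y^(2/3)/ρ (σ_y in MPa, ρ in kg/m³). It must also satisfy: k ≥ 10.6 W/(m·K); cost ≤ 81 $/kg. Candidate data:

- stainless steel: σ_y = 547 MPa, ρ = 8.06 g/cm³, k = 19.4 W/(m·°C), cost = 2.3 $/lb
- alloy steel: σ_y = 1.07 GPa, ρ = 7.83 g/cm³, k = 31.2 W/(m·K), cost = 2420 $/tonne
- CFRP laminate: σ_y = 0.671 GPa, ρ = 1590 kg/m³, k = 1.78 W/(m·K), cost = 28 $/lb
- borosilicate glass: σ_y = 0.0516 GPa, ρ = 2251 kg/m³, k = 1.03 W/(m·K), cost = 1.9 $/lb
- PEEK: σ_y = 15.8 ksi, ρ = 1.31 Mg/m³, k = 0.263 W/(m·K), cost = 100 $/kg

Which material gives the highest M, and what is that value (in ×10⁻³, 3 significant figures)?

Screen on constraints: k ≥ 10.6 W/(m·K); cost ≤ 81 $/kg. Survivors: stainless steel, alloy steel.
Convert each candidate to consistent units, then evaluate M:
  stainless steel: σ_y = 547.0 MPa, ρ = 8060 kg/m³
  alloy steel: σ_y = 1070 MPa, ρ = 7830 kg/m³
  alloy steel: M = 13.4×10⁻³
  stainless steel: M = 8.30×10⁻³
Alloy steel ranks first.

alloy steel, M = 13.4×10⁻³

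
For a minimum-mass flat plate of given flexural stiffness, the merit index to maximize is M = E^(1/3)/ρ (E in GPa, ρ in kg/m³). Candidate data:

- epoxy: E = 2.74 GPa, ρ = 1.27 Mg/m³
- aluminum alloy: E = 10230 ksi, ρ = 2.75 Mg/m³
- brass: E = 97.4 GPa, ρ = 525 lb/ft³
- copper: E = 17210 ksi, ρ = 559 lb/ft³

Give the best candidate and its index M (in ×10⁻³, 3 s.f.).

aluminum alloy, M = 1.50×10⁻³

Convert each candidate to consistent units, then evaluate M:
  epoxy: E = 2.740 GPa, ρ = 1270 kg/m³
  aluminum alloy: E = 70.53 GPa, ρ = 2750 kg/m³
  brass: E = 97.40 GPa, ρ = 8410 kg/m³
  copper: E = 118.7 GPa, ρ = 8954 kg/m³
  aluminum alloy: M = 1.50×10⁻³
  epoxy: M = 1.10×10⁻³
  copper: M = 0.549×10⁻³
  brass: M = 0.547×10⁻³
The maximum is for aluminum alloy.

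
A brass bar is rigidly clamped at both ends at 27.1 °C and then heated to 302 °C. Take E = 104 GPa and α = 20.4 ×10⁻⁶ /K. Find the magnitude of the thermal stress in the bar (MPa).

ΔT = 274.9 K. Constrained thermal stress σ = E·α·ΔT = 104.0×10³ MPa × 20.4×10⁻⁶ × 274.9 = 583 MPa (compressive).

583 MPa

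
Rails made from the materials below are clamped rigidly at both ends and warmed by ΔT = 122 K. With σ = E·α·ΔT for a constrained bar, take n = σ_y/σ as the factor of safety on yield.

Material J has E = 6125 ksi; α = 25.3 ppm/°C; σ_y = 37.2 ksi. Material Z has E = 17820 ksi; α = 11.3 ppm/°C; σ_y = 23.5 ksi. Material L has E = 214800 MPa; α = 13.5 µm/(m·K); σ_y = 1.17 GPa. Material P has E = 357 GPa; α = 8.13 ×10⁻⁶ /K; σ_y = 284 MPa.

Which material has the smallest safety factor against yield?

With everything in SI (GPa, ×10⁻⁶/K, MPa):
  material J: E = 42.23, α = 25.3, σ_y = 256.5 → σ = 130 MPa, n = 1.97
  material Z: E = 122.9, α = 11.3, σ_y = 162.0 → σ = 169 MPa, n = 0.957
  material L: E = 214.8, α = 13.5, σ_y = 1170 → σ = 354 MPa, n = 3.31
  material P: E = 357.0, α = 8.13, σ_y = 284.0 → σ = 354 MPa, n = 0.802
The minimum is material P at n = 0.802.

material P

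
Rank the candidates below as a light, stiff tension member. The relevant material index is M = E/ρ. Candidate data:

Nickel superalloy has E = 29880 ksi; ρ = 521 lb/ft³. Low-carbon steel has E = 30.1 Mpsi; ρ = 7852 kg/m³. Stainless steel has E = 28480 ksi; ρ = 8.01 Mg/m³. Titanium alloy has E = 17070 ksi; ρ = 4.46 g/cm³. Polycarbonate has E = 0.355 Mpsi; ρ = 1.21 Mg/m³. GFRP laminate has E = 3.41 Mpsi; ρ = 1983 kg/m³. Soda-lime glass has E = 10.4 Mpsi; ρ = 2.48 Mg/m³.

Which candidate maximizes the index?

soda-lime glass

Convert each candidate to consistent units, then evaluate M:
  nickel superalloy: E = 206.0 GPa, ρ = 8346 kg/m³
  low-carbon steel: E = 207.5 GPa, ρ = 7852 kg/m³
  stainless steel: E = 196.4 GPa, ρ = 8010 kg/m³
  titanium alloy: E = 117.7 GPa, ρ = 4460 kg/m³
  polycarbonate: E = 2.448 GPa, ρ = 1210 kg/m³
  GFRP laminate: E = 23.51 GPa, ρ = 1983 kg/m³
  soda-lime glass: E = 71.71 GPa, ρ = 2480 kg/m³
  soda-lime glass: M = 28.9 MN·m/kg
  low-carbon steel: M = 26.4 MN·m/kg
  titanium alloy: M = 26.4 MN·m/kg
  nickel superalloy: M = 24.7 MN·m/kg
  stainless steel: M = 24.5 MN·m/kg
  GFRP laminate: M = 11.9 MN·m/kg
  polycarbonate: M = 2.02 MN·m/kg
The maximum is for soda-lime glass.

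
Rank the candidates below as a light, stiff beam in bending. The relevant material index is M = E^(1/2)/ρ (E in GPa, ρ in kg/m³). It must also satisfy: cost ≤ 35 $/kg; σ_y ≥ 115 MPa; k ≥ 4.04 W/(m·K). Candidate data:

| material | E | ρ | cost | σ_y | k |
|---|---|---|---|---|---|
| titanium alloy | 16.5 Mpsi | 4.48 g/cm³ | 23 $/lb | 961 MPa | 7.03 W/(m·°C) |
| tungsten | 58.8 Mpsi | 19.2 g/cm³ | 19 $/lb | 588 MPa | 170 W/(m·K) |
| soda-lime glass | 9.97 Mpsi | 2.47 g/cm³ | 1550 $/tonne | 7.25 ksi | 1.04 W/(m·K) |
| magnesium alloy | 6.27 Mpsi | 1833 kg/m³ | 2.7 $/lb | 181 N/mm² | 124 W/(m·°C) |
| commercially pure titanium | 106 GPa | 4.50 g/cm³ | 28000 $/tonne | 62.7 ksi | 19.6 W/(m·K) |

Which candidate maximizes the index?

magnesium alloy

Screen on constraints: cost ≤ 35 $/kg; σ_y ≥ 115 MPa; k ≥ 4.04 W/(m·K). Survivors: magnesium alloy, commercially pure titanium.
In SI units:
  magnesium alloy: E = 43.23 GPa, ρ = 1833 kg/m³
  commercially pure titanium: E = 106.0 GPa, ρ = 4500 kg/m³
  magnesium alloy: M = 3.59×10⁻³
  commercially pure titanium: M = 2.29×10⁻³
Highest index: magnesium alloy.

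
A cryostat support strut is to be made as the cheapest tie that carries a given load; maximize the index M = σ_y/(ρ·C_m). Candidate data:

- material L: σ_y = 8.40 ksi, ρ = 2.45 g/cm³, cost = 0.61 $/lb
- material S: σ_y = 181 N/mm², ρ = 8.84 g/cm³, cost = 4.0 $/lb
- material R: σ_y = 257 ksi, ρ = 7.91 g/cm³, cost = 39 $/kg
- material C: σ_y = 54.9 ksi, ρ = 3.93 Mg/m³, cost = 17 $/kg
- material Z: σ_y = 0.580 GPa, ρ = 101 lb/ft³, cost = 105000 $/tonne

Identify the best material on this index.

material L

After converting to SI:
  material L: σ_y = 57.92 MPa, ρ = 2450 kg/m³, cost = 1.345 $/kg
  material S: σ_y = 181.0 MPa, ρ = 8840 kg/m³, cost = 8.818 $/kg
  material R: σ_y = 1772 MPa, ρ = 7910 kg/m³, cost = 39.00 $/kg
  material C: σ_y = 378.5 MPa, ρ = 3930 kg/m³, cost = 17.00 $/kg
  material Z: σ_y = 580.0 MPa, ρ = 1618 kg/m³, cost = 105.0 $/kg
  material L: M = 17.6 kN·m per $
  material R: M = 5.74 kN·m per $
  material C: M = 5.67 kN·m per $
  material Z: M = 3.41 kN·m per $
  material S: M = 2.32 kN·m per $
The maximum is for material L.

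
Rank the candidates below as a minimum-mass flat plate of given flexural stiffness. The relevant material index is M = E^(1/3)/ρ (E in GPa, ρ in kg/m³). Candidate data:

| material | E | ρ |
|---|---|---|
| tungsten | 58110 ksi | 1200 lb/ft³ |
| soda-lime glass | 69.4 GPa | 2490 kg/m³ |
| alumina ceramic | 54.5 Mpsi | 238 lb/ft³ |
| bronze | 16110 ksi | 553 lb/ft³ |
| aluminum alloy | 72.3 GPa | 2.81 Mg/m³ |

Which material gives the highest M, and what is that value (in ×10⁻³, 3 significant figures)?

alumina ceramic, M = 1.89×10⁻³

In SI units:
  tungsten: E = 400.7 GPa, ρ = 19220 kg/m³
  soda-lime glass: E = 69.40 GPa, ρ = 2490 kg/m³
  alumina ceramic: E = 375.8 GPa, ρ = 3812 kg/m³
  bronze: E = 111.1 GPa, ρ = 8858 kg/m³
  aluminum alloy: E = 72.30 GPa, ρ = 2810 kg/m³
  alumina ceramic: M = 1.89×10⁻³
  soda-lime glass: M = 1.65×10⁻³
  aluminum alloy: M = 1.48×10⁻³
  bronze: M = 0.543×10⁻³
  tungsten: M = 0.384×10⁻³
The maximum is for alumina ceramic.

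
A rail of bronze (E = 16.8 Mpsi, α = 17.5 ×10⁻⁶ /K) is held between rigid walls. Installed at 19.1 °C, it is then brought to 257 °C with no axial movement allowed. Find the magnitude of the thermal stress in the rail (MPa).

482 MPa

E = 16.8 Mpsi = 115.8 GPa.
ΔT = 237.9 K. Constrained thermal stress σ = E·α·ΔT = 115.8×10³ MPa × 17.5×10⁻⁶ × 237.9 = 482 MPa (compressive).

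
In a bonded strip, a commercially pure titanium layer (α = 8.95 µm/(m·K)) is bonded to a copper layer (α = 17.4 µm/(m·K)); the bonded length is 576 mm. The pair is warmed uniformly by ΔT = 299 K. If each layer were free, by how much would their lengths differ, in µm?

Δα = |8.95 − 17.4|×10⁻⁶/K = 8.45×10⁻⁶/K.
ΔL_mismatch = Δα·L·ΔT = 8.45×10⁻⁶ × 576.0 mm × 299.0 K = 1460 µm.

1460 µm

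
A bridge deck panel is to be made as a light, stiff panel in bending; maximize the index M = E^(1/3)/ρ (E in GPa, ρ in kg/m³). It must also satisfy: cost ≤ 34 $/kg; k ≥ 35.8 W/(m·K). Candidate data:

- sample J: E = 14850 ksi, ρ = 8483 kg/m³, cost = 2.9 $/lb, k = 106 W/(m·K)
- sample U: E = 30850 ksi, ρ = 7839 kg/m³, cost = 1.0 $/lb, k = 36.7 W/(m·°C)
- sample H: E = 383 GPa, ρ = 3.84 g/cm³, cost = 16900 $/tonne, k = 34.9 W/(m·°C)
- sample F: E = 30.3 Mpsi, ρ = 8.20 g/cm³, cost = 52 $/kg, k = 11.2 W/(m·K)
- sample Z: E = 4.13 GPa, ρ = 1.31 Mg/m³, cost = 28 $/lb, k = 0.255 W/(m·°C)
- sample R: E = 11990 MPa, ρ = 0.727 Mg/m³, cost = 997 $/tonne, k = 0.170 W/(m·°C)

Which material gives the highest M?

sample U

Screen on constraints: cost ≤ 34 $/kg; k ≥ 35.8 W/(m·K). Survivors: sample J, sample U.
Putting every candidate on a common basis:
  sample J: E = 102.4 GPa, ρ = 8483 kg/m³
  sample U: E = 212.7 GPa, ρ = 7839 kg/m³
  sample U: M = 0.761×10⁻³
  sample J: M = 0.551×10⁻³
Highest index: sample U.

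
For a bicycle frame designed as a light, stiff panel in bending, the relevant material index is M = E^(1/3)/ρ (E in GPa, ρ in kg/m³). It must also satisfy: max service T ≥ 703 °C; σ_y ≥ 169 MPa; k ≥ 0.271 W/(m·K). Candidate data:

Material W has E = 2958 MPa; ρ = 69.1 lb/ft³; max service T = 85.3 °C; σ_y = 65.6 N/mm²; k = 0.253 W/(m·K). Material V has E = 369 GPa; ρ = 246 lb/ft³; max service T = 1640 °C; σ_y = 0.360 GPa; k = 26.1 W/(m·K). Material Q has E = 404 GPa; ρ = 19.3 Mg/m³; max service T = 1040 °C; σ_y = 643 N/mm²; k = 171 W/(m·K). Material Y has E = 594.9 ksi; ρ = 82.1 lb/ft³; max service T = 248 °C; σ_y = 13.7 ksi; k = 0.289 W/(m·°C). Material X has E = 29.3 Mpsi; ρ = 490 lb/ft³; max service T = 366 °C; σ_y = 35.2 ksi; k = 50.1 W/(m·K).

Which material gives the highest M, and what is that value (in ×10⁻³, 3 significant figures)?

Screen on constraints: max service T ≥ 703 °C; σ_y ≥ 169 MPa; k ≥ 0.271 W/(m·K). Survivors: material V, material Q.
After converting to SI:
  material V: E = 369.0 GPa, ρ = 3941 kg/m³
  material Q: E = 404.0 GPa, ρ = 19300 kg/m³
  material V: M = 1.82×10⁻³
  material Q: M = 0.383×10⁻³
Material V ranks first.

material V, M = 1.82×10⁻³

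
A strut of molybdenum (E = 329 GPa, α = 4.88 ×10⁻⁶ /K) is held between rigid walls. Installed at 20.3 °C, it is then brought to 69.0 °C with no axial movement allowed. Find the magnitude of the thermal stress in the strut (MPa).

ΔT = 48.70 K. Constrained thermal stress σ = E·α·ΔT = 329.0×10³ MPa × 4.88×10⁻⁶ × 48.70 = 78.2 MPa (compressive).

78.2 MPa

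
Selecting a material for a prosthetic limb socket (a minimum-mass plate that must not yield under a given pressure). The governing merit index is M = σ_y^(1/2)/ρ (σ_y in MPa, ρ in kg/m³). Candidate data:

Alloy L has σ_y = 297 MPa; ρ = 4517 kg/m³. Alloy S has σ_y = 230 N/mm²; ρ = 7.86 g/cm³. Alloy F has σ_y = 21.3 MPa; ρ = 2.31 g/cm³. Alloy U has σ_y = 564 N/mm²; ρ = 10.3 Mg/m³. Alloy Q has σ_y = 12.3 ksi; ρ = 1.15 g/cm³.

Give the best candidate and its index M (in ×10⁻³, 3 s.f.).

Putting every candidate on a common basis:
  alloy L: σ_y = 297.0 MPa, ρ = 4517 kg/m³
  alloy S: σ_y = 230.0 MPa, ρ = 7860 kg/m³
  alloy F: σ_y = 21.30 MPa, ρ = 2310 kg/m³
  alloy U: σ_y = 564.0 MPa, ρ = 10300 kg/m³
  alloy Q: σ_y = 84.81 MPa, ρ = 1150 kg/m³
  alloy Q: M = 8.01×10⁻³
  alloy L: M = 3.82×10⁻³
  alloy U: M = 2.31×10⁻³
  alloy F: M = 2.00×10⁻³
  alloy S: M = 1.93×10⁻³
Alloy Q ranks first.

alloy Q, M = 8.01×10⁻³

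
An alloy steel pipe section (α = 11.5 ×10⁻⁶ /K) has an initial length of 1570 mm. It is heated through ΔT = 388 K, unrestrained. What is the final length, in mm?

1577.0 mm

ΔL = α·L₀·ΔT = 11.5×10⁻⁶ × 1570 mm × 388.0 K = 7.01 mm.
L = L₀ + ΔL = 1570 + 7.01 = 1577.0 mm.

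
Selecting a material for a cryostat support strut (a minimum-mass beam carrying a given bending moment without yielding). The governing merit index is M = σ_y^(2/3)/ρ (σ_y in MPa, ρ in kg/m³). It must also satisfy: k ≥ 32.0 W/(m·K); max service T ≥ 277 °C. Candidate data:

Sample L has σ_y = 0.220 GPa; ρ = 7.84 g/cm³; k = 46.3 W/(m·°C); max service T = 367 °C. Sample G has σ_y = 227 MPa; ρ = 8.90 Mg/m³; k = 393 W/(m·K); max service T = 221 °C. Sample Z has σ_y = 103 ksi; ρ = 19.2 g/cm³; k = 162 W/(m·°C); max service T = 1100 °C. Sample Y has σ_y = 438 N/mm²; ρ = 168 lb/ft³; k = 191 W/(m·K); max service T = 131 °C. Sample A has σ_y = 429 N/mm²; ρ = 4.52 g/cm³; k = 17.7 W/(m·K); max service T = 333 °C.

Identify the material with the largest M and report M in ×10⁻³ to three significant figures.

Screen on constraints: k ≥ 32.0 W/(m·K); max service T ≥ 277 °C. Survivors: sample L, sample Z.
Convert each candidate to consistent units, then evaluate M:
  sample L: σ_y = 220.0 MPa, ρ = 7840 kg/m³
  sample Z: σ_y = 710.2 MPa, ρ = 19200 kg/m³
  sample L: M = 4.65×10⁻³
  sample Z: M = 4.15×10⁻³
Sample L has the largest M.

sample L, M = 4.65×10⁻³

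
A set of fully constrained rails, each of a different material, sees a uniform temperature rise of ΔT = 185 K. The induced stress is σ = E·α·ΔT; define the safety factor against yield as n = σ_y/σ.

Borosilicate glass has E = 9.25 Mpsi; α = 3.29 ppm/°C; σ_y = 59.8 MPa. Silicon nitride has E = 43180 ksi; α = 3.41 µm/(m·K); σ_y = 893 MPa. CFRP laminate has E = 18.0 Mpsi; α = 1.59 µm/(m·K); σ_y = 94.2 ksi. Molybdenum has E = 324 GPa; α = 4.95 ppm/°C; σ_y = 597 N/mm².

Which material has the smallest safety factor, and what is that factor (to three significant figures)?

Converting E to GPa, α to ×10⁻⁶/K, σ_y to MPa, then σ and n for each:
  borosilicate glass: E = 63.78, α = 3.29, σ_y = 59.80 → σ = 38.8 MPa, n = 1.54
  silicon nitride: E = 297.7, α = 3.41, σ_y = 893.0 → σ = 188 MPa, n = 4.75
  CFRP laminate: E = 124.1, α = 1.59, σ_y = 649.5 → σ = 36.5 MPa, n = 17.8
  molybdenum: E = 324.0, α = 4.95, σ_y = 597.0 → σ = 297 MPa, n = 2.01
Borosilicate glass has the lowest safety factor, n = 1.54.

borosilicate glass, n = 1.54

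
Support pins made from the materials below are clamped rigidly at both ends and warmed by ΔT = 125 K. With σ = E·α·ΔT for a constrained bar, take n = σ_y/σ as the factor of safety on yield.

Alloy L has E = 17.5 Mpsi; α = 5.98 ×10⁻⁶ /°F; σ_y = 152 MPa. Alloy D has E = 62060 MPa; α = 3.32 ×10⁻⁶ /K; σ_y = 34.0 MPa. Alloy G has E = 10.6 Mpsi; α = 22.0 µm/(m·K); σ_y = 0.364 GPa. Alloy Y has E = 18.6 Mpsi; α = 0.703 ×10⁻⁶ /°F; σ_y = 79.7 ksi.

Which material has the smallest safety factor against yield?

Converting E to GPa, α to ×10⁻⁶/K, σ_y to MPa, then σ and n for each:
  alloy L: E = 120.7, α = 10.8, σ_y = 152.0 → σ = 162 MPa, n = 0.936
  alloy D: E = 62.06, α = 3.32, σ_y = 34.00 → σ = 25.8 MPa, n = 1.32
  alloy G: E = 73.08, α = 22.0, σ_y = 364.0 → σ = 201 MPa, n = 1.81
  alloy Y: E = 128.2, α = 1.27, σ_y = 549.5 → σ = 20.3 MPa, n = 27.1
Alloy L has the lowest safety factor, n = 0.936.

alloy L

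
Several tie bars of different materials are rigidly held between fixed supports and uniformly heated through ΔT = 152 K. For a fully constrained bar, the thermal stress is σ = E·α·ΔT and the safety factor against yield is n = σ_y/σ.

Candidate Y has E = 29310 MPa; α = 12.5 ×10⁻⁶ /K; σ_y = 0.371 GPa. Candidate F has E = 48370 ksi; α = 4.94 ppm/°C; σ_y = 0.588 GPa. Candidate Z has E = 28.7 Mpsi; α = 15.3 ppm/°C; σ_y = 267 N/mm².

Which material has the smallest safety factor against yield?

In consistent units (E in GPa, α in ×10⁻⁶/K, σ_y in MPa):
  candidate Y: E = 29.31, α = 12.5, σ_y = 371.0 → σ = 55.7 MPa, n = 6.66
  candidate F: E = 333.5, α = 4.94, σ_y = 588.0 → σ = 250 MPa, n = 2.35
  candidate Z: E = 197.9, α = 15.3, σ_y = 267.0 → σ = 460 MPa, n = 0.580
Smallest n: candidate Z with n = 0.580.

candidate Z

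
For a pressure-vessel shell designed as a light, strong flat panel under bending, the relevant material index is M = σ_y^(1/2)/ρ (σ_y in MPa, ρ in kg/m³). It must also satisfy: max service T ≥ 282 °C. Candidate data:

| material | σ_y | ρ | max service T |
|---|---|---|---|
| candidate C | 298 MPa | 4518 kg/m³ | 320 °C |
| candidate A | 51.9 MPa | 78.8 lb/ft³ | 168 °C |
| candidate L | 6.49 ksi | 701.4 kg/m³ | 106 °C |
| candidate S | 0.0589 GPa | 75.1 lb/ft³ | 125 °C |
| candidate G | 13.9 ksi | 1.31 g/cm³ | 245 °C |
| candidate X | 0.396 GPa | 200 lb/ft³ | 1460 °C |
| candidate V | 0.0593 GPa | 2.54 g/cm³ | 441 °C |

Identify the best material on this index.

candidate X

Screen on constraints: max service T ≥ 282 °C. Survivors: candidate C, candidate X, candidate V.
Normalizing units and computing the index:
  candidate C: σ_y = 298.0 MPa, ρ = 4518 kg/m³
  candidate X: σ_y = 396.0 MPa, ρ = 3204 kg/m³
  candidate V: σ_y = 59.30 MPa, ρ = 2540 kg/m³
  candidate X: M = 6.21×10⁻³
  candidate C: M = 3.82×10⁻³
  candidate V: M = 3.03×10⁻³
Highest index: candidate X.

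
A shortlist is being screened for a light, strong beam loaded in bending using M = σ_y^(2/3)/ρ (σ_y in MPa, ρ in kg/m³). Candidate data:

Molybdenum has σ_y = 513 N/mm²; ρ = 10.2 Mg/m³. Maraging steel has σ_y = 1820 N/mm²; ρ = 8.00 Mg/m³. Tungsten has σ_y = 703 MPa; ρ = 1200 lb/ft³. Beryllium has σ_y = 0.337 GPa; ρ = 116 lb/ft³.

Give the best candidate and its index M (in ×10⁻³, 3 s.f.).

beryllium, M = 26.1×10⁻³

Normalizing units and computing the index:
  molybdenum: σ_y = 513.0 MPa, ρ = 10200 kg/m³
  maraging steel: σ_y = 1820 MPa, ρ = 8000 kg/m³
  tungsten: σ_y = 703.0 MPa, ρ = 19220 kg/m³
  beryllium: σ_y = 337.0 MPa, ρ = 1858 kg/m³
  beryllium: M = 26.1×10⁻³
  maraging steel: M = 18.6×10⁻³
  molybdenum: M = 6.28×10⁻³
  tungsten: M = 4.11×10⁻³
Highest index: beryllium.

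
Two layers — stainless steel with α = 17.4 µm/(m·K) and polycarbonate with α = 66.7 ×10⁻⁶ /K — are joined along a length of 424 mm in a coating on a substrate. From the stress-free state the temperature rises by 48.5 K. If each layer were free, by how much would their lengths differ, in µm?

1010 µm

Δα = |17.4 − 66.7|×10⁻⁶/K = 49.3×10⁻⁶/K.
ΔL_mismatch = Δα·L·ΔT = 49.3×10⁻⁶ × 424.0 mm × 48.5 K = 1010 µm.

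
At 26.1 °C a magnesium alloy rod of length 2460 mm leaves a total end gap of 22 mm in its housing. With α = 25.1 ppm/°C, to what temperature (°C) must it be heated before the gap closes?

382 °C

α·L₀·ΔT = 22.0 mm ⇒ ΔT = 22.0 / (25.1×10⁻⁶ × 2460.0) = 356.3 K.
T = 26.1 + 356.3 = 382.4 °C.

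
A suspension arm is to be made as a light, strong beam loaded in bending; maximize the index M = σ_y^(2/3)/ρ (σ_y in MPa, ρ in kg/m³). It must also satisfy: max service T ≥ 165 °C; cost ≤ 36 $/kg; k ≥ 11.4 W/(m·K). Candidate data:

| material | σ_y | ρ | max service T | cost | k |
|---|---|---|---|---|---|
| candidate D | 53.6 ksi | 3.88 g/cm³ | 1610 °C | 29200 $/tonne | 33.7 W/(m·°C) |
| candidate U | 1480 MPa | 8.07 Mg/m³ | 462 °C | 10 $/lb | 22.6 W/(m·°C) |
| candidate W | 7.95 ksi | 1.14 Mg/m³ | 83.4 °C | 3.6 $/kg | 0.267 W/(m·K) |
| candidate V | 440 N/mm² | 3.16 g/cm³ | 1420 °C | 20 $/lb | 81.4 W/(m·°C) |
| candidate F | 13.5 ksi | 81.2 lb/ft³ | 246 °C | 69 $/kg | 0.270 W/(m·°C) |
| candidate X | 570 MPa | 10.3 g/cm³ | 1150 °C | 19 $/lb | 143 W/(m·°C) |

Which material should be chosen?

Screen on constraints: max service T ≥ 165 °C; cost ≤ 36 $/kg; k ≥ 11.4 W/(m·K). Survivors: candidate D, candidate U.
Normalizing units and computing the index:
  candidate D: σ_y = 369.6 MPa, ρ = 3880 kg/m³
  candidate U: σ_y = 1480 MPa, ρ = 8070 kg/m³
  candidate U: M = 16.1×10⁻³
  candidate D: M = 13.3×10⁻³
Highest index: candidate U.

candidate U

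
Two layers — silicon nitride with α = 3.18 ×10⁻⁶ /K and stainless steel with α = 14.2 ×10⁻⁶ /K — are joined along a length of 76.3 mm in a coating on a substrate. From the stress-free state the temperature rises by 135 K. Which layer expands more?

stainless steel

α(silicon nitride) = 3.18×10⁻⁶/K vs α(stainless steel) = 14.2×10⁻⁶/K.
Higher α expands more for the same ΔT: stainless steel.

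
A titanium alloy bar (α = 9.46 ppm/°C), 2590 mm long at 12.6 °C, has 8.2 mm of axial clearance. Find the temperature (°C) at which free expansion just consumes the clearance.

α·L₀·ΔT = 8.2 mm ⇒ ΔT = 8.2 / (9.46×10⁻⁶ × 2590.0) = 334.7 K.
T = 12.6 + 334.7 = 347.3 °C.

347 °C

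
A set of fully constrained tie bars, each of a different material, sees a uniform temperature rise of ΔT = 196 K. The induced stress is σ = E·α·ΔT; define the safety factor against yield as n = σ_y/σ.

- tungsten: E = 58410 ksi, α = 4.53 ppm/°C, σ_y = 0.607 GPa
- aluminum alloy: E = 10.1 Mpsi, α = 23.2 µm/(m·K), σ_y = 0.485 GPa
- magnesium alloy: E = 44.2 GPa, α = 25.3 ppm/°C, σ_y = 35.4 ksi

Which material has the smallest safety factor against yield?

magnesium alloy

Per material, after unit conversion:
  tungsten: E = 402.7, α = 4.53, σ_y = 607.0 → σ = 358 MPa, n = 1.70
  aluminum alloy: E = 69.64, α = 23.2, σ_y = 485.0 → σ = 317 MPa, n = 1.53
  magnesium alloy: E = 44.20, α = 25.3, σ_y = 244.1 → σ = 219 MPa, n = 1.11
Magnesium alloy has the lowest safety factor, n = 1.11.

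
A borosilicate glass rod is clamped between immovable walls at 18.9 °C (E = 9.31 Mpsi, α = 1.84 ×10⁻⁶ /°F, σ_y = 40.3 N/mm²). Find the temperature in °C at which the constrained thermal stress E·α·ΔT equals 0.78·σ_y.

E = 9.31 Mpsi = 64.19 GPa.
α = 1.84×10⁻⁶/°F × 9/5 = 3.31×10⁻⁶/K.
σ_y = 40.3 N/mm² = 40.30 MPa.
E·α·ΔT = 31.43 MPa ⇒ ΔT = 31.43 / (64.19×10³ × 3.31×10⁻⁶) = 147.9 K.
T = 18.9 + 147.9 = 166.8 °C.

167 °C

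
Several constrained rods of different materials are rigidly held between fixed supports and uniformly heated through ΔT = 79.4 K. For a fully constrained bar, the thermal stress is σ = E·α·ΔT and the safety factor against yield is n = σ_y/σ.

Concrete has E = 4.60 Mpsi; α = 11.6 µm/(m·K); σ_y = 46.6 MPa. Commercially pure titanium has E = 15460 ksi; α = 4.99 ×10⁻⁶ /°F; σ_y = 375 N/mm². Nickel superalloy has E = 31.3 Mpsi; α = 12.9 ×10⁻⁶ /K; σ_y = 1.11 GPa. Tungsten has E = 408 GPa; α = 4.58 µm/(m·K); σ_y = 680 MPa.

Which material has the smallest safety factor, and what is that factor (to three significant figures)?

concrete, n = 1.60

Per material, after unit conversion:
  concrete: E = 31.72, α = 11.6, σ_y = 46.60 → σ = 29.2 MPa, n = 1.60
  commercially pure titanium: E = 106.6, α = 8.98, σ_y = 375.0 → σ = 76.0 MPa, n = 4.93
  nickel superalloy: E = 215.8, α = 12.9, σ_y = 1110 → σ = 221 MPa, n = 5.02
  tungsten: E = 408.0, α = 4.58, σ_y = 680.0 → σ = 148 MPa, n = 4.58
The minimum is concrete at n = 1.60.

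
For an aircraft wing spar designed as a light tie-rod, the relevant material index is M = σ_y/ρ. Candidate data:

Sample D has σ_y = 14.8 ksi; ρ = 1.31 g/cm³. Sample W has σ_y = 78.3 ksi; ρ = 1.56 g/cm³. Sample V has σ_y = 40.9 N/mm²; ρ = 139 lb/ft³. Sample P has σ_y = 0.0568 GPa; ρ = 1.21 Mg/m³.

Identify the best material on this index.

Putting every candidate on a common basis:
  sample D: σ_y = 102.0 MPa, ρ = 1310 kg/m³
  sample W: σ_y = 539.9 MPa, ρ = 1560 kg/m³
  sample V: σ_y = 40.90 MPa, ρ = 2227 kg/m³
  sample P: σ_y = 56.80 MPa, ρ = 1210 kg/m³
  sample W: M = 346 kN·m/kg
  sample D: M = 77.9 kN·m/kg
  sample P: M = 46.9 kN·m/kg
  sample V: M = 18.4 kN·m/kg
The maximum is for sample W.

sample W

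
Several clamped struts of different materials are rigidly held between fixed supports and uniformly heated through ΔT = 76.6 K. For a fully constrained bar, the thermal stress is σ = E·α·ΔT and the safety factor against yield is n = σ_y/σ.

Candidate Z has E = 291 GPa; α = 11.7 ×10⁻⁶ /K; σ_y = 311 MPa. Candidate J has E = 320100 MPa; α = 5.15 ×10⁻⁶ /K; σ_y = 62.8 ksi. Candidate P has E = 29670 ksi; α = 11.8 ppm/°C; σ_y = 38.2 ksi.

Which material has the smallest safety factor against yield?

candidate Z

In consistent units (E in GPa, α in ×10⁻⁶/K, σ_y in MPa):
  candidate Z: E = 291.0, α = 11.7, σ_y = 311.0 → σ = 261 MPa, n = 1.19
  candidate J: E = 320.1, α = 5.15, σ_y = 433.0 → σ = 126 MPa, n = 3.43
  candidate P: E = 204.6, α = 11.8, σ_y = 263.4 → σ = 185 MPa, n = 1.42
The minimum is candidate Z at n = 1.19.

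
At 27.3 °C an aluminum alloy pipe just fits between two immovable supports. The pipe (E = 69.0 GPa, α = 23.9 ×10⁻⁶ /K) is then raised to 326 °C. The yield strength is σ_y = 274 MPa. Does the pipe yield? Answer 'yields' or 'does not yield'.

yields

ΔT = 298.7 K. Constrained thermal stress σ = E·α·ΔT = 69.00×10³ MPa × 23.9×10⁻⁶ × 298.7 = 493 MPa (compressive).
Compare to σ_y = 274 MPa: σ ≥ σ_y, so it yields.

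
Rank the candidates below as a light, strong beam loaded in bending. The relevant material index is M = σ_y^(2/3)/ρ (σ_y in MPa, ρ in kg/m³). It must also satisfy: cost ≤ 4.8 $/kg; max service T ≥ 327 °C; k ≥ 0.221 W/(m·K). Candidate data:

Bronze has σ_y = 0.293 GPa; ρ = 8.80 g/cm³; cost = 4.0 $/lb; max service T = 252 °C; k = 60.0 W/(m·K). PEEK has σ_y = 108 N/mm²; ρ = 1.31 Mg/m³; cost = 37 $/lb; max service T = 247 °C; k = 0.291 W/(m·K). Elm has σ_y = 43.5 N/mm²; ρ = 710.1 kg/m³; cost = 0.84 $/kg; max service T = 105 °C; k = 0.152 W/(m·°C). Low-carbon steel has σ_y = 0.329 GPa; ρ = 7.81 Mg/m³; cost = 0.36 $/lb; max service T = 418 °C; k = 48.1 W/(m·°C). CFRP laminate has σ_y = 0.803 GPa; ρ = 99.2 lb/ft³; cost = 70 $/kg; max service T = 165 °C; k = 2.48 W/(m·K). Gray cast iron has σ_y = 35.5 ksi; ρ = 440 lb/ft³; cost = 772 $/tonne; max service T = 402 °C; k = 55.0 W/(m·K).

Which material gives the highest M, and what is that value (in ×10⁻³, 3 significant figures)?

Screen on constraints: cost ≤ 4.8 $/kg; max service T ≥ 327 °C; k ≥ 0.221 W/(m·K). Survivors: low-carbon steel, gray cast iron.
In SI units:
  low-carbon steel: σ_y = 329.0 MPa, ρ = 7810 kg/m³
  gray cast iron: σ_y = 244.8 MPa, ρ = 7048 kg/m³
  low-carbon steel: M = 6.10×10⁻³
  gray cast iron: M = 5.55×10⁻³
Low-carbon steel has the largest M.

low-carbon steel, M = 6.10×10⁻³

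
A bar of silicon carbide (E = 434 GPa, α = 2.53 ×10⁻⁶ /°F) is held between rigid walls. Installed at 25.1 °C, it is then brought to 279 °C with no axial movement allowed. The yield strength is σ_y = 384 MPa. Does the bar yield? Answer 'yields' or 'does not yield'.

yields

α = 2.53×10⁻⁶/°F × 9/5 = 4.55×10⁻⁶/K.
ΔT = 253.9 K. Constrained thermal stress σ = E·α·ΔT = 434.0×10³ MPa × 4.55×10⁻⁶ × 253.9 = 502 MPa (compressive).
Compare to σ_y = 384 MPa: σ ≥ σ_y, so it yields.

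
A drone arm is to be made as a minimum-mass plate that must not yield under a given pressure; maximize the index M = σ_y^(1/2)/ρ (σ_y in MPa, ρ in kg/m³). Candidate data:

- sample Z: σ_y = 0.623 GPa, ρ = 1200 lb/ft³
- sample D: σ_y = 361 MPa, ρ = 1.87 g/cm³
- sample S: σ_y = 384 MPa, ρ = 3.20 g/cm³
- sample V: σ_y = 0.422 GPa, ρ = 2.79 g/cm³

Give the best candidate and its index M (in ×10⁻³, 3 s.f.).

Convert each candidate to consistent units, then evaluate M:
  sample Z: σ_y = 623.0 MPa, ρ = 19220 kg/m³
  sample D: σ_y = 361.0 MPa, ρ = 1870 kg/m³
  sample S: σ_y = 384.0 MPa, ρ = 3200 kg/m³
  sample V: σ_y = 422.0 MPa, ρ = 2790 kg/m³
  sample D: M = 10.2×10⁻³
  sample V: M = 7.36×10⁻³
  sample S: M = 6.12×10⁻³
  sample Z: M = 1.30×10⁻³
Highest index: sample D.

sample D, M = 10.2×10⁻³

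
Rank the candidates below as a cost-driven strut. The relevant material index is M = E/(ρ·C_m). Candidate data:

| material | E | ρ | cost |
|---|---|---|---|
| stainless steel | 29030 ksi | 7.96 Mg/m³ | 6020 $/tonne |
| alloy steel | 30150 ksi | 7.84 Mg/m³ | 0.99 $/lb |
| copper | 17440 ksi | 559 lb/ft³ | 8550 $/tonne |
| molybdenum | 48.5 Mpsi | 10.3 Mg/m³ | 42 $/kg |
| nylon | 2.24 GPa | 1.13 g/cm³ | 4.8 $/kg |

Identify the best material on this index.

alloy steel

In SI units:
  stainless steel: E = 200.2 GPa, ρ = 7960 kg/m³, cost = 6.020 $/kg
  alloy steel: E = 207.9 GPa, ρ = 7840 kg/m³, cost = 2.183 $/kg
  copper: E = 120.2 GPa, ρ = 8954 kg/m³, cost = 8.550 $/kg
  molybdenum: E = 334.4 GPa, ρ = 10300 kg/m³, cost = 42.00 $/kg
  nylon: E = 2.240 GPa, ρ = 1130 kg/m³, cost = 4.800 $/kg
  alloy steel: M = 12.1 MN·m per $
  stainless steel: M = 4.18 MN·m per $
  copper: M = 1.57 MN·m per $
  molybdenum: M = 0.773 MN·m per $
  nylon: M = 0.413 MN·m per $
Highest index: alloy steel.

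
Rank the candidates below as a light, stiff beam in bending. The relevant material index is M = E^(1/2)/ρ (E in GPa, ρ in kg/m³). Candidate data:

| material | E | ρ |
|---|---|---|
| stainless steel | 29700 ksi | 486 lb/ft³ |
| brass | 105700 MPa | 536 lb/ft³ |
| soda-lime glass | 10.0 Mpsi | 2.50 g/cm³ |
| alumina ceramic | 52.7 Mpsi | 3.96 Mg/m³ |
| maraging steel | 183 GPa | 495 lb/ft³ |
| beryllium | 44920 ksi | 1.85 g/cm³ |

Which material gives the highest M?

Convert each candidate to consistent units, then evaluate M:
  stainless steel: E = 204.8 GPa, ρ = 7785 kg/m³
  brass: E = 105.7 GPa, ρ = 8586 kg/m³
  soda-lime glass: E = 68.95 GPa, ρ = 2500 kg/m³
  alumina ceramic: E = 363.4 GPa, ρ = 3960 kg/m³
  maraging steel: E = 183.0 GPa, ρ = 7929 kg/m³
  beryllium: E = 309.7 GPa, ρ = 1850 kg/m³
  beryllium: M = 9.51×10⁻³
  alumina ceramic: M = 4.81×10⁻³
  soda-lime glass: M = 3.32×10⁻³
  stainless steel: M = 1.84×10⁻³
  maraging steel: M = 1.71×10⁻³
  brass: M = 1.20×10⁻³
Highest index: beryllium.

beryllium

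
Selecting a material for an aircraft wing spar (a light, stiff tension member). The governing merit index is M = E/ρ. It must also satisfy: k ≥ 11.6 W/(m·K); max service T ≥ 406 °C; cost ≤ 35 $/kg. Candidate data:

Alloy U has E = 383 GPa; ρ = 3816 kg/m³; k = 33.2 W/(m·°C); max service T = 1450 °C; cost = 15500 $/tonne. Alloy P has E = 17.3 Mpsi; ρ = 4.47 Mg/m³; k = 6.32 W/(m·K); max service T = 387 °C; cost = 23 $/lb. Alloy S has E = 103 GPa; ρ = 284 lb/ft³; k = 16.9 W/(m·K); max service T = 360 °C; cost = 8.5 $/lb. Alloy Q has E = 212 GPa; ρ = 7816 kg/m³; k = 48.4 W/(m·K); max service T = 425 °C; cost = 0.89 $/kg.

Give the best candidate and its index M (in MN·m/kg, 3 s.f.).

alloy U, M = 100 MN·m/kg

Screen on constraints: k ≥ 11.6 W/(m·K); max service T ≥ 406 °C; cost ≤ 35 $/kg. Survivors: alloy U, alloy Q.
After converting to SI:
  alloy U: E = 383.0 GPa, ρ = 3816 kg/m³
  alloy Q: E = 212.0 GPa, ρ = 7816 kg/m³
  alloy U: M = 100 MN·m/kg
  alloy Q: M = 27.1 MN·m/kg
Highest index: alloy U.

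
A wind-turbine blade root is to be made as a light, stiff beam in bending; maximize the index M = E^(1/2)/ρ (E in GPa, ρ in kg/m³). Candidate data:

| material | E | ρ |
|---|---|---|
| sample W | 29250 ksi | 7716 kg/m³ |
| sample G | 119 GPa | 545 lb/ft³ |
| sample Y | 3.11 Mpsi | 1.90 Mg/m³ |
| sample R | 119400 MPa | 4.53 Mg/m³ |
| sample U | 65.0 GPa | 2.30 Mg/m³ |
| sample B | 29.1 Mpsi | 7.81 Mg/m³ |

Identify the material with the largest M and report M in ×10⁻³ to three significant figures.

sample U, M = 3.51×10⁻³

In SI units:
  sample W: E = 201.7 GPa, ρ = 7716 kg/m³
  sample G: E = 119.0 GPa, ρ = 8730 kg/m³
  sample Y: E = 21.44 GPa, ρ = 1900 kg/m³
  sample R: E = 119.4 GPa, ρ = 4530 kg/m³
  sample U: E = 65.00 GPa, ρ = 2300 kg/m³
  sample B: E = 200.6 GPa, ρ = 7810 kg/m³
  sample U: M = 3.51×10⁻³
  sample Y: M = 2.44×10⁻³
  sample R: M = 2.41×10⁻³
  sample W: M = 1.84×10⁻³
  sample B: M = 1.81×10⁻³
  sample G: M = 1.25×10⁻³
Sample U has the largest M.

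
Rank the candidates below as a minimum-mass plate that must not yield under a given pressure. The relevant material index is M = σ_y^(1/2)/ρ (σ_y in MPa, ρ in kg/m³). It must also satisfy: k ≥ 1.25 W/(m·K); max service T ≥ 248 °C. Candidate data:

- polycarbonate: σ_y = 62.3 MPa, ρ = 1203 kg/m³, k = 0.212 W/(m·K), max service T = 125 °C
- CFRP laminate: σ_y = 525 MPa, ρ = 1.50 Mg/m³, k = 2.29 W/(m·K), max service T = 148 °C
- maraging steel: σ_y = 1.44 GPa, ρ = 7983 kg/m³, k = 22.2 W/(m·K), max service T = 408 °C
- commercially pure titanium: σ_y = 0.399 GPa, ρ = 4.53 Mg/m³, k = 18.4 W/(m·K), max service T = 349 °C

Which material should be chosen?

Screen on constraints: k ≥ 1.25 W/(m·K); max service T ≥ 248 °C. Survivors: maraging steel, commercially pure titanium.
Convert each candidate to consistent units, then evaluate M:
  maraging steel: σ_y = 1440 MPa, ρ = 7983 kg/m³
  commercially pure titanium: σ_y = 399.0 MPa, ρ = 4530 kg/m³
  maraging steel: M = 4.75×10⁻³
  commercially pure titanium: M = 4.41×10⁻³
The maximum is for maraging steel.

maraging steel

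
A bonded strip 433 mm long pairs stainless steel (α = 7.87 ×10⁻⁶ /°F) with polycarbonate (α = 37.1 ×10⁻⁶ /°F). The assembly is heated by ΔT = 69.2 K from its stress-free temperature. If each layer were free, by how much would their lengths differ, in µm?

stainless steel: α = 7.87×10⁻⁶/°F × 9/5 = 14.2×10⁻⁶/K.
polycarbonate: α = 37.1×10⁻⁶/°F × 9/5 = 66.8×10⁻⁶/K.
Δα = |14.2 − 66.8|×10⁻⁶/K = 52.6×10⁻⁶/K.
ΔL_mismatch = Δα·L·ΔT = 52.6×10⁻⁶ × 433.0 mm × 69.2 K = 1580 µm.

1580 µm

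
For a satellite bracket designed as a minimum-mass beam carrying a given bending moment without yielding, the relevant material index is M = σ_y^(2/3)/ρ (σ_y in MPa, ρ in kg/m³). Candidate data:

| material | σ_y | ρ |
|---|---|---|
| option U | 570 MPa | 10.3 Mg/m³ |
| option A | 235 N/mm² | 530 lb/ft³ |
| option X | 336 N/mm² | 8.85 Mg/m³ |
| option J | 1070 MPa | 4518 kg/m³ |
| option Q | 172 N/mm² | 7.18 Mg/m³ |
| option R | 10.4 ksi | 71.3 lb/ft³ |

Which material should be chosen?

Normalizing units and computing the index:
  option U: σ_y = 570.0 MPa, ρ = 10300 kg/m³
  option A: σ_y = 235.0 MPa, ρ = 8490 kg/m³
  option X: σ_y = 336.0 MPa, ρ = 8850 kg/m³
  option J: σ_y = 1070 MPa, ρ = 4518 kg/m³
  option Q: σ_y = 172.0 MPa, ρ = 7180 kg/m³
  option R: σ_y = 71.71 MPa, ρ = 1142 kg/m³
  option J: M = 23.2×10⁻³
  option R: M = 15.1×10⁻³
  option U: M = 6.67×10⁻³
  option X: M = 5.46×10⁻³
  option A: M = 4.49×10⁻³
  option Q: M = 4.31×10⁻³
Option J has the largest M.

option J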